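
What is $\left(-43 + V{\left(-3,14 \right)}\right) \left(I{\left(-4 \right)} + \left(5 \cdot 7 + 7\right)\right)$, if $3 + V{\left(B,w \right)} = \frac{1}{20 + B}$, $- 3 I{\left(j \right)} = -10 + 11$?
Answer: $- \frac{97625}{51} \approx -1914.2$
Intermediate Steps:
$I{\left(j \right)} = - \frac{1}{3}$ ($I{\left(j \right)} = - \frac{-10 + 11}{3} = \left(- \frac{1}{3}\right) 1 = - \frac{1}{3}$)
$V{\left(B,w \right)} = -3 + \frac{1}{20 + B}$
$\left(-43 + V{\left(-3,14 \right)}\right) \left(I{\left(-4 \right)} + \left(5 \cdot 7 + 7\right)\right) = \left(-43 + \frac{-59 - -9}{20 - 3}\right) \left(- \frac{1}{3} + \left(5 \cdot 7 + 7\right)\right) = \left(-43 + \frac{-59 + 9}{17}\right) \left(- \frac{1}{3} + \left(35 + 7\right)\right) = \left(-43 + \frac{1}{17} \left(-50\right)\right) \left(- \frac{1}{3} + 42\right) = \left(-43 - \frac{50}{17}\right) \frac{125}{3} = \left(- \frac{781}{17}\right) \frac{125}{3} = - \frac{97625}{51}$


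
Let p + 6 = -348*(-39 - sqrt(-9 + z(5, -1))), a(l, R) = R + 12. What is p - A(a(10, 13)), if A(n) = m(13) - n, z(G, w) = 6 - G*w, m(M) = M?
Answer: 13578 + 348*sqrt(2) ≈ 14070.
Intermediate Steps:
a(l, R) = 12 + R
z(G, w) = 6 - G*w
A(n) = 13 - n
p = 13566 + 348*sqrt(2) (p = -6 - 348*(-39 - sqrt(-9 + (6 - 1*5*(-1)))) = -6 - 348*(-39 - sqrt(-9 + (6 + 5))) = -6 - 348*(-39 - sqrt(-9 + 11)) = -6 - 348*(-39 - sqrt(2)) = -6 + (13572 + 348*sqrt(2)) = 13566 + 348*sqrt(2) ≈ 14058.)
p - A(a(10, 13)) = (13566 + 348*sqrt(2)) - (13 - (12 + 13)) = (13566 + 348*sqrt(2)) - (13 - 1*25) = (13566 + 348*sqrt(2)) - (13 - 25) = (13566 + 348*sqrt(2)) - 1*(-12) = (13566 + 348*sqrt(2)) + 12 = 13578 + 348*sqrt(2)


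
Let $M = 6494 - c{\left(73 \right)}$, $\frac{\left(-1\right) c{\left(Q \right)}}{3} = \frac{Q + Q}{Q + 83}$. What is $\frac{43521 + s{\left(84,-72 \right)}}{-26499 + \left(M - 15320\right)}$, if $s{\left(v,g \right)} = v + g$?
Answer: $- \frac{1131858}{918377} \approx -1.2325$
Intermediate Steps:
$s{\left(v,g \right)} = g + v$
$c{\left(Q \right)} = - \frac{6 Q}{83 + Q}$ ($c{\left(Q \right)} = - 3 \frac{Q + Q}{Q + 83} = - 3 \frac{2 Q}{83 + Q} = - \frac{6 Q}{83 + Q}$)
$M = \frac{168917}{26}$ ($M = 6494 - \left(-6\right) 73 \frac{1}{83 + 73} = 6494 - \left(-6\right) 73 \cdot \frac{1}{156} = 6494 - - \frac{73}{26} = 6494 + \frac{73}{26} = \frac{168917}{26} \approx 6496.8$)
$\frac{43521 + s{\left(84,-72 \right)}}{-26499 + \left(M - 15320\right)} = \frac{43521 + \left(-72 + 84\right)}{-26499 + \left(\frac{168917}{26} - 15320\right)} = \frac{43521 + 12}{-26499 - \frac{229403}{26}} = \frac{43533}{- \frac{918377}{26}} = 43533 \left(- \frac{26}{918377}\right) = - \frac{1131858}{918377}$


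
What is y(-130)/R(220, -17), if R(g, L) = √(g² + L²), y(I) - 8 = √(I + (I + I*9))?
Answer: √48689*(8 + I*√1430)/48689 ≈ 0.036256 + 0.17138*I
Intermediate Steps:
y(I) = 8 + √11*√I (y(I) = 8 + √(I + (I + I*9)) = 8 + √(I + (I + 9*I)) = 8 + √(I + 10*I) = 8 + √(11*I) = 8 + √11*√I)
R(g, L) = √(L² + g²)
y(-130)/R(220, -17) = (8 + √11*√(-130))/(√((-17)² + 220²)) = (8 + √11*(I*√130))/(√(289 + 48400)) = (8 + I*√1430)/(√48689) = (8 + I*√1430)*(√48689/48689) = √48689*(8 + I*√1430)/48689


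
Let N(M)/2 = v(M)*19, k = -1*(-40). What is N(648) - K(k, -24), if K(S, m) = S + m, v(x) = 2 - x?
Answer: -24564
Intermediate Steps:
k = 40
N(M) = 76 - 38*M (N(M) = 2*((2 - M)*19) = 2*(38 - 19*M) = 76 - 38*M)
N(648) - K(k, -24) = (76 - 38*648) - (40 - 24) = (76 - 24624) - 1*16 = -24548 - 16 = -24564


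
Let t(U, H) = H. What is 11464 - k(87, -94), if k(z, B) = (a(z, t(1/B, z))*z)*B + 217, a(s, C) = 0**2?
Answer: 11247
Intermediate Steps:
a(s, C) = 0
k(z, B) = 217 (k(z, B) = (0*z)*B + 217 = 0*B + 217 = 0 + 217 = 217)
11464 - k(87, -94) = 11464 - 1*217 = 11464 - 217 = 11247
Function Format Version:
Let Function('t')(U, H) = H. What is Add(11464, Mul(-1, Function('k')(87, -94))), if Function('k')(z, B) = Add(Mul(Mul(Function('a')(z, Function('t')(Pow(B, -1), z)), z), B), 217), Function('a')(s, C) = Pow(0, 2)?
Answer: 11247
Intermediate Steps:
Function('a')(s, C) = 0
Function('k')(z, B) = 217 (Function('k')(z, B) = Add(Mul(Mul(0, z), B), 217) = Add(Mul(0, B), 217) = Add(0, 217) = 217)
Add(11464, Mul(-1, Function('k')(87, -94))) = Add(11464, Mul(-1, 217)) = Add(11464, -217) = 11247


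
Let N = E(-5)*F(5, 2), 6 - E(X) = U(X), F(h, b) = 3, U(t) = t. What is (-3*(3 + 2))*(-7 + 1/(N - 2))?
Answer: 3240/31 ≈ 104.52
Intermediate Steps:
E(X) = 6 - X
N = 33 (N = (6 - 1*(-5))*3 = (6 + 5)*3 = 11*3 = 33)
(-3*(3 + 2))*(-7 + 1/(N - 2)) = (-3*(3 + 2))*(-7 + 1/(33 - 2)) = (-3*5)*(-7 + 1/31) = -15*(-7 + 1/31) = -15*(-216/31) = 3240/31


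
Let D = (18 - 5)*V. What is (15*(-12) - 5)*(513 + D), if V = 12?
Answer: -123765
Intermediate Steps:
D = 156 (D = (18 - 5)*12 = 13*12 = 156)
(15*(-12) - 5)*(513 + D) = (15*(-12) - 5)*(513 + 156) = (-180 - 5)*669 = -185*669 = -123765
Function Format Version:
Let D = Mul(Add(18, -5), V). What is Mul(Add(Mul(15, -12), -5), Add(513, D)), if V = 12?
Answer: -123765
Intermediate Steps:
D = 156 (D = Mul(Add(18, -5), 12) = Mul(13, 12) = 156)
Mul(Add(Mul(15, -12), -5), Add(513, D)) = Mul(Add(Mul(15, -12), -5), Add(513, 156)) = Mul(Add(-180, -5), 669) = Mul(-185, 669) = -123765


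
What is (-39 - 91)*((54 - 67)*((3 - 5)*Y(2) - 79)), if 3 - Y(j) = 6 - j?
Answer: -130130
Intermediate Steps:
Y(j) = -3 + j (Y(j) = 3 - (6 - j) = 3 + (-6 + j) = -3 + j)
(-39 - 91)*((54 - 67)*((3 - 5)*Y(2) - 79)) = (-39 - 91)*((54 - 67)*((3 - 5)*(-3 + 2) - 79)) = -(-1690)*(-2*(-1) - 79) = -(-1690)*(2 - 79) = -(-1690)*(-77) = -130*1001 = -130130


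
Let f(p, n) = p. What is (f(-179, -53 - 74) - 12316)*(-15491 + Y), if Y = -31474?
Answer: 586827675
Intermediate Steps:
(f(-179, -53 - 74) - 12316)*(-15491 + Y) = (-179 - 12316)*(-15491 - 31474) = -12495*(-46965) = 586827675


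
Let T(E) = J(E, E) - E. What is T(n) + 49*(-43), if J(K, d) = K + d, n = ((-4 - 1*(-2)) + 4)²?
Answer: -2103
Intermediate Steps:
n = 4 (n = ((-4 + 2) + 4)² = (-2 + 4)² = 2² = 4)
T(E) = E (T(E) = (E + E) - E = 2*E - E = E)
T(n) + 49*(-43) = 4 + 49*(-43) = 4 - 2107 = -2103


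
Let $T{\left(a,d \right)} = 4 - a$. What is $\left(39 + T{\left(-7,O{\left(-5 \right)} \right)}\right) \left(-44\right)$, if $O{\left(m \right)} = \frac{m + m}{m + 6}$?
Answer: $-2200$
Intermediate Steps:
$O{\left(m \right)} = \frac{2 m}{6 + m}$
$\left(39 + T{\left(-7,O{\left(-5 \right)} \right)}\right) \left(-44\right) = \left(39 + \left(4 - -7\right)\right) \left(-44\right) = \left(39 + \left(4 + 7\right)\right) \left(-44\right) = \left(39 + 11\right) \left(-44\right) = 50 \left(-44\right) = -2200$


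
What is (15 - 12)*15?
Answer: 45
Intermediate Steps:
(15 - 12)*15 = 3*15 = 45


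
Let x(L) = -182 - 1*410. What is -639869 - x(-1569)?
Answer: -639277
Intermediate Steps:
x(L) = -592 (x(L) = -182 - 410 = -592)
-639869 - x(-1569) = -639869 - 1*(-592) = -639869 + 592 = -639277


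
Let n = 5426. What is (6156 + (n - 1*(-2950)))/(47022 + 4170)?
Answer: 1211/4266 ≈ 0.28387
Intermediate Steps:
(6156 + (n - 1*(-2950)))/(47022 + 4170) = (6156 + (5426 - 1*(-2950)))/(47022 + 4170) = (6156 + (5426 + 2950))/51192 = (6156 + 8376)*(1/51192) = 14532*(1/51192) = 1211/4266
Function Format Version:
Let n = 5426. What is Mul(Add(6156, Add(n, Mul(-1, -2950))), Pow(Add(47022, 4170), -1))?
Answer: Rational(1211, 4266) ≈ 0.28387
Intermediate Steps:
Mul(Add(6156, Add(n, Mul(-1, -2950))), Pow(Add(47022, 4170), -1)) = Mul(Add(6156, Add(5426, Mul(-1, -2950))), Pow(Add(47022, 4170), -1)) = Mul(Add(6156, Add(5426, 2950)), Pow(51192, -1)) = Mul(Add(6156, 8376), Rational(1, 51192)) = Mul(14532, Rational(1, 51192)) = Rational(1211, 4266)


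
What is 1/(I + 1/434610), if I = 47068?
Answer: 434610/20456223481 ≈ 2.1246e-5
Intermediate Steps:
1/(I + 1/434610) = 1/(47068 + 1/434610) = 1/(20456223481/434610) = 434610/20456223481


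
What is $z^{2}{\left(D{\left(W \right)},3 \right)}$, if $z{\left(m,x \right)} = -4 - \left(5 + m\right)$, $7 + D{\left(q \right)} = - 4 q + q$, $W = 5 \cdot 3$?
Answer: $1849$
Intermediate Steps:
$W = 15$
$D{\left(q \right)} = -7 - 3 q$ ($D{\left(q \right)} = -7 + \left(- 4 q + q\right) = -7 - 3 q$)
$z{\left(m,x \right)} = -9 - m$ ($z{\left(m,x \right)} = -4 - \left(5 + m\right) = -9 - m$)
$z^{2}{\left(D{\left(W \right)},3 \right)} = \left(-9 - \left(-7 - 45\right)\right)^{2} = \left(-9 - -52\right)^{2} = \left(-9 + 52\right)^{2} = 43^{2} = 1849$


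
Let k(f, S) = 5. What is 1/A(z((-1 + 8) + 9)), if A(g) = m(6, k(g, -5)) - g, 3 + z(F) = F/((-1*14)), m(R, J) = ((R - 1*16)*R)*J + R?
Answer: -7/2029 ≈ -0.0034500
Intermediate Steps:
m(R, J) = R + J*R*(-16 + R) (m(R, J) = ((R - 16)*R)*J + R = ((-16 + R)*R)*J + R = (R*(-16 + R))*J + R = J*R*(-16 + R) + R = R + J*R*(-16 + R))
z(F) = -3 - F/14 (z(F) = -3 + F/((-1*14)) = -3 + F/(-14) = -3 + F*(-1/14) = -3 - F/14)
A(g) = -294 - g (A(g) = 6*(1 - 16*5 + 5*6) - g = 6*(1 - 80 + 30) - g = 6*(-49) - g = -294 - g)
1/A(z((-1 + 8) + 9)) = 1/(-294 - (-3 - ((-1 + 8) + 9)/14)) = 1/(-294 - (-3 - (7 + 9)/14)) = 1/(-294 - (-3 - 1/14*16)) = 1/(-294 - (-3 - 8/7)) = 1/(-294 - 1*(-29/7)) = 1/(-294 + 29/7) = 1/(-2029/7) = -7/2029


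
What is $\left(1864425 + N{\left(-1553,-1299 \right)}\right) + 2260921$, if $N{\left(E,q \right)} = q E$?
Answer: $6142693$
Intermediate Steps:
$N{\left(E,q \right)} = E q$
$\left(1864425 + N{\left(-1553,-1299 \right)}\right) + 2260921 = \left(1864425 - -2017347\right) + 2260921 = \left(1864425 + 2017347\right) + 2260921 = 3881772 + 2260921 = 6142693$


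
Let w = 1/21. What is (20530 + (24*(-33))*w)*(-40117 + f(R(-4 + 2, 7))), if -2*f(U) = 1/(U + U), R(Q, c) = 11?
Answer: -126601781727/154 ≈ -8.2209e+8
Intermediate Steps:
f(U) = -1/(4*U) (f(U) = -1/(2*(U + U)) = -1/(2*U)/2 = -1/(4*U))
w = 1/21 ≈ 0.047619
(20530 + (24*(-33))*w)*(-40117 + f(R(-4 + 2, 7))) = (20530 + (24*(-33))*(1/21))*(-40117 - ¼/11) = (20530 - 792*1/21)*(-40117 - ¼*1/11) = (20530 - 264/7)*(-40117 - 1/44) = (143446/7)*(-1765149/44) = -126601781727/154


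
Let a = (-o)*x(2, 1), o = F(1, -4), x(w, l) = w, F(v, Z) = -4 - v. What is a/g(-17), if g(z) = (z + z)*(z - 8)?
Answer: 1/85 ≈ 0.011765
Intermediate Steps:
o = -5 (o = -4 - 1*1 = -4 - 1 = -5)
a = 10 (a = -1*(-5)*2 = 5*2 = 10)
g(z) = 2*z*(-8 + z) (g(z) = (2*z)*(-8 + z) = 2*z*(-8 + z))
a/g(-17) = 10/((2*(-17)*(-8 - 17))) = 10/((2*(-17)*(-25))) = 10/850 = 10*(1/850) = 1/85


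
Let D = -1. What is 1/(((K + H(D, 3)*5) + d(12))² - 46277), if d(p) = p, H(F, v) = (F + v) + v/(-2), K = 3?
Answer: -4/183883 ≈ -2.1753e-5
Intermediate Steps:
H(F, v) = F + v/2 (H(F, v) = (F + v) + v*(-½) = (F + v) - v/2 = F + v/2)
1/(((K + H(D, 3)*5) + d(12))² - 46277) = 1/(((3 + (-1 + (½)*3)*5) + 12)² - 46277) = 1/(((3 + (-1 + 3/2)*5) + 12)² - 46277) = 1/(((3 + (½)*5) + 12)² - 46277) = 1/(((3 + 5/2) + 12)² - 46277) = 1/((11/2 + 12)² - 46277) = 1/((35/2)² - 46277) = 1/(1225/4 - 46277) = 1/(-183883/4) = -4/183883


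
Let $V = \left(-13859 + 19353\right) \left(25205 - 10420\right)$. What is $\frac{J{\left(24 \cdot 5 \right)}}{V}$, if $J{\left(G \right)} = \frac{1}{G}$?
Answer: $\frac{1}{9747454800} \approx 1.0259 \cdot 10^{-10}$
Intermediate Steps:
$V = 81228790$ ($V = 5494 \cdot 14785 = 81228790$)
$\frac{J{\left(24 \cdot 5 \right)}}{V} = \frac{1}{24 \cdot 5 \cdot 81228790} = \frac{1}{120} \cdot \frac{1}{81228790} = \frac{1}{9747454800}$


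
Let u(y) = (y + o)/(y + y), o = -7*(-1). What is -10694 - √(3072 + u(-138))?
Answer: -10694 - √58512207/138 ≈ -10749.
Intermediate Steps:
o = 7
u(y) = (7 + y)/(2*y) (u(y) = (y + 7)/(y + y) = (7 + y)/((2*y)) = (7 + y)*(1/(2*y)) = (7 + y)/(2*y))
-10694 - √(3072 + u(-138)) = -10694 - √(3072 + (½)*(7 - 138)/(-138)) = -10694 - √(3072 + (½)*(-1/138)*(-131)) = -10694 - √(3072 + 131/276) = -10694 - √(848003/276) = -10694 - √58512207/138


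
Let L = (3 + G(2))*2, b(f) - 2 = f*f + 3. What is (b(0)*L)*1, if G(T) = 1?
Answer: 40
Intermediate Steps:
b(f) = 5 + f**2 (b(f) = 2 + (f*f + 3) = 2 + (f**2 + 3) = 2 + (3 + f**2) = 5 + f**2)
L = 8 (L = (3 + 1)*2 = 4*2 = 8)
(b(0)*L)*1 = ((5 + 0**2)*8)*1 = ((5 + 0)*8)*1 = (5*8)*1 = 40*1 = 40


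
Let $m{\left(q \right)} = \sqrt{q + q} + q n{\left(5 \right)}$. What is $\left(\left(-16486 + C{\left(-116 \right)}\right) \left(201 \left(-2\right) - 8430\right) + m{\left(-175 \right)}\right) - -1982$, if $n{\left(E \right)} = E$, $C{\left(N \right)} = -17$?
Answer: $145755603 + 5 i \sqrt{14} \approx 1.4576 \cdot 10^{8} + 18.708 i$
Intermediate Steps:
$m{\left(q \right)} = 5 q + \sqrt{2} \sqrt{q}$ ($m{\left(q \right)} = \sqrt{q + q} + q 5 = \sqrt{2 q} + 5 q = \sqrt{2} \sqrt{q} + 5 q = 5 q + \sqrt{2} \sqrt{q}$)
$\left(\left(-16486 + C{\left(-116 \right)}\right) \left(201 \left(-2\right) - 8430\right) + m{\left(-175 \right)}\right) - -1982 = \left(\left(-16486 - 17\right) \left(201 \left(-2\right) - 8430\right) + \left(5 \left(-175\right) + \sqrt{2} \sqrt{-175}\right)\right) - -1982 = \left(- 16503 \left(-402 - 8430\right) - \left(875 - \sqrt{2} \cdot 5 i \sqrt{7}\right)\right) + 1982 = \left(\left(-16503\right) \left(-8832\right) - \left(875 - 5 i \sqrt{14}\right)\right) + 1982 = \left(145754496 - \left(875 - 5 i \sqrt{14}\right)\right) + 1982 = \left(145753621 + 5 i \sqrt{14}\right) + 1982 = 145755603 + 5 i \sqrt{14}$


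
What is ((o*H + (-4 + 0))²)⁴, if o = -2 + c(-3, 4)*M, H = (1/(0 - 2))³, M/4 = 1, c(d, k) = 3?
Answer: 37822859361/65536 ≈ 5.7713e+5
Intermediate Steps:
M = 4 (M = 4*1 = 4)
H = -⅛ (H = (1/(-2))³ = (-½)³ = -⅛ ≈ -0.12500)
o = 10 (o = -2 + 3*4 = -2 + 12 = 10)
((o*H + (-4 + 0))²)⁴ = ((10*(-⅛) + (-4 + 0))²)⁴ = ((-5/4 - 4)²)⁴ = ((-21/4)²)⁴ = (441/16)⁴ = 37822859361/65536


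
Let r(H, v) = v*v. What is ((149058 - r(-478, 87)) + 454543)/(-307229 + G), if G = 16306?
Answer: -596032/290923 ≈ -2.0488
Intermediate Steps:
r(H, v) = v**2
((149058 - r(-478, 87)) + 454543)/(-307229 + G) = ((149058 - 1*87**2) + 454543)/(-307229 + 16306) = ((149058 - 1*7569) + 454543)/(-290923) = ((149058 - 7569) + 454543)*(-1/290923) = (141489 + 454543)*(-1/290923) = 596032*(-1/290923) = -596032/290923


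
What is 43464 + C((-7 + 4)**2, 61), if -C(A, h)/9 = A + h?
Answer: 42834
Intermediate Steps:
C(A, h) = -9*A - 9*h (C(A, h) = -9*(A + h) = -9*A - 9*h)
43464 + C((-7 + 4)**2, 61) = 43464 + (-9*(-7 + 4)**2 - 9*61) = 43464 + (-9*(-3)**2 - 549) = 43464 + (-9*9 - 549) = 43464 + (-81 - 549) = 43464 - 630 = 42834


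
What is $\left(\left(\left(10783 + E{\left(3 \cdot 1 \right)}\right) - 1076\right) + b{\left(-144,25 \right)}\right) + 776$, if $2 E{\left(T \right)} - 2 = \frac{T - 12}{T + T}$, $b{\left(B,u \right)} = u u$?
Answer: $\frac{44433}{4} \approx 11108.0$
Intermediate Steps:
$b{\left(B,u \right)} = u^{2}$
$E{\left(T \right)} = 1 + \frac{-12 + T}{4 T}$ ($E{\left(T \right)} = 1 + \frac{\left(T - 12\right) \frac{1}{T + T}}{2} = 1 + \frac{\left(-12 + T\right) \frac{1}{2 T}}{2} = 1 + \frac{\frac{1}{2} \frac{1}{T} \left(-12 + T\right)}{2} = 1 + \frac{-12 + T}{4 T}$)
$\left(\left(\left(10783 + E{\left(3 \cdot 1 \right)}\right) - 1076\right) + b{\left(-144,25 \right)}\right) + 776 = \left(\left(\left(10783 + \left(\frac{5}{4} - \frac{3}{3 \cdot 1}\right)\right) - 1076\right) + 25^{2}\right) + 776 = \left(\left(\left(10783 + \left(\frac{5}{4} - \frac{3}{3}\right)\right) - 1076\right) + 625\right) + 776 = \left(\left(\left(10783 + \left(\frac{5}{4} - 1\right)\right) - 1076\right) + 625\right) + 776 = \left(\left(\left(10783 + \frac{1}{4}\right) - 1076\right) + 625\right) + 776 = \left(\left(\frac{43133}{4} - 1076\right) + 625\right) + 776 = \left(\frac{38829}{4} + 625\right) + 776 = \frac{41329}{4} + 776 = \frac{44433}{4}$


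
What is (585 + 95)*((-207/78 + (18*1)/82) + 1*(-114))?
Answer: -42200460/533 ≈ -79175.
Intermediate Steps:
(585 + 95)*((-207/78 + (18*1)/82) + 1*(-114)) = 680*((-207*1/78 + 18*(1/82)) - 114) = 680*((-69/26 + 9/41) - 114) = 680*(-2595/1066 - 114) = 680*(-124119/1066) = -42200460/533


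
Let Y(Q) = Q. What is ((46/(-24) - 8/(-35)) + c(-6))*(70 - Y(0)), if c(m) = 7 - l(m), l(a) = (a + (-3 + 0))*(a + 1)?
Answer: -16669/6 ≈ -2778.2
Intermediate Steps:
l(a) = (1 + a)*(-3 + a) (l(a) = (a - 3)*(1 + a) = (-3 + a)*(1 + a) = (1 + a)*(-3 + a))
c(m) = 10 - m² + 2*m (c(m) = 7 - (-3 + m² - 2*m) = 7 + (3 - m² + 2*m) = 10 - m² + 2*m)
((46/(-24) - 8/(-35)) + c(-6))*(70 - Y(0)) = ((46/(-24) - 8/(-35)) + (10 - 1*(-6)² + 2*(-6)))*(70 - 1*0) = ((46*(-1/24) - 8*(-1/35)) + (10 - 1*36 - 12))*(70 + 0) = ((-23/12 + 8/35) + (10 - 36 - 12))*70 = (-709/420 - 38)*70 = -16669/420*70 = -16669/6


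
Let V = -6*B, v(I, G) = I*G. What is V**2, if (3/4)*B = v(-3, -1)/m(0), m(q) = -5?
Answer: 576/25 ≈ 23.040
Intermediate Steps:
v(I, G) = G*I
B = -4/5 (B = 4*(-1*(-3)/(-5))/3 = 4*(3*(-1/5))/3 = (4/3)*(-3/5) = -4/5 ≈ -0.80000)
V = 24/5 (V = -6*(-4/5) = 24/5 ≈ 4.8000)
V**2 = (24/5)**2 = 576/25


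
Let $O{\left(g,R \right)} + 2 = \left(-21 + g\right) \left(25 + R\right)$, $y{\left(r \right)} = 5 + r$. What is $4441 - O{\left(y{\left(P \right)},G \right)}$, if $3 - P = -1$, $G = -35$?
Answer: $4323$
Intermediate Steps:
$P = 4$ ($P = 3 - -1 = 3 + 1 = 4$)
$O{\left(g,R \right)} = -2 + \left(-21 + g\right) \left(25 + R\right)$
$4441 - O{\left(y{\left(P \right)},G \right)} = 4441 - \left(-527 - -735 + 25 \left(5 + 4\right) - 35 \left(5 + 4\right)\right) = 4441 - \left(-527 + 735 + 25 \cdot 9 - 315\right) = 4441 - \left(-527 + 735 + 225 - 315\right) = 4441 - 118 = 4323$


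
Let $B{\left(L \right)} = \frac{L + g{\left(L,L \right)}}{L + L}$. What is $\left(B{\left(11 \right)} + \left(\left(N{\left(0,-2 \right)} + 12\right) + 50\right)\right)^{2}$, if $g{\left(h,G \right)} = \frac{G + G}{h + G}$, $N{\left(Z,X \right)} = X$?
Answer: $\frac{443556}{121} \approx 3665.8$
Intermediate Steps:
$g{\left(h,G \right)} = \frac{2 G}{G + h}$
$B{\left(L \right)} = \frac{1 + L}{2 L}$ ($B{\left(L \right)} = \frac{L + \frac{2 L}{L + L}}{L + L} = \frac{L + \frac{2 L}{2 L}}{2 L} = \left(L + 2 L \frac{1}{2 L}\right) \frac{1}{2 L} = \left(L + 1\right) \frac{1}{2 L} = \left(1 + L\right) \frac{1}{2 L} = \frac{1 + L}{2 L}$)
$\left(B{\left(11 \right)} + \left(\left(N{\left(0,-2 \right)} + 12\right) + 50\right)\right)^{2} = \left(\frac{1 + 11}{2 \cdot 11} + \left(\left(-2 + 12\right) + 50\right)\right)^{2} = \left(\frac{1}{2} \cdot \frac{1}{11} \cdot 12 + \left(10 + 50\right)\right)^{2} = \left(\frac{6}{11} + 60\right)^{2} = \left(\frac{666}{11}\right)^{2} = \frac{443556}{121}$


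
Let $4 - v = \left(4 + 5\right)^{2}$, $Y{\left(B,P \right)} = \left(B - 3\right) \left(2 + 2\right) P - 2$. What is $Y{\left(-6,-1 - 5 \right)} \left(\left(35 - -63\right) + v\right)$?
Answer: $4494$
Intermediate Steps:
$Y{\left(B,P \right)} = -2 + P \left(-12 + 4 B\right)$ ($Y{\left(B,P \right)} = \left(-3 + B\right) 4 P - 2 = \left(-12 + 4 B\right) P - 2 = P \left(-12 + 4 B\right) - 2 = -2 + P \left(-12 + 4 B\right)$)
$v = -77$ ($v = 4 - \left(4 + 5\right)^{2} = 4 - 9^{2} = 4 - 81 = -77$)
$Y{\left(-6,-1 - 5 \right)} \left(\left(35 - -63\right) + v\right) = \left(-2 - 12 \left(-1 - 5\right) + 4 \left(-6\right) \left(-1 - 5\right)\right) \left(\left(35 - -63\right) - 77\right) = \left(-2 - -72 + 4 \left(-6\right) \left(-6\right)\right) \left(\left(35 + 63\right) - 77\right) = \left(-2 + 72 + 144\right) \left(98 - 77\right) = 214 \cdot 21 = 4494$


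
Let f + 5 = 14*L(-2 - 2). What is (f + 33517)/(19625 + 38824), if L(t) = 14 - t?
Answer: 33764/58449 ≈ 0.57767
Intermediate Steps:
f = 247 (f = -5 + 14*(14 - (-2 - 2)) = -5 + 14*(14 - 1*(-4)) = -5 + 14*(14 + 4) = -5 + 14*18 = -5 + 252 = 247)
(f + 33517)/(19625 + 38824) = (247 + 33517)/(19625 + 38824) = 33764/58449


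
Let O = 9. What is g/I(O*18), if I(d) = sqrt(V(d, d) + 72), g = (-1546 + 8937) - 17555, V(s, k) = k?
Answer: -1694*sqrt(26)/13 ≈ -664.44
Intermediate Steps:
g = -10164 (g = 7391 - 17555 = -10164)
I(d) = sqrt(72 + d) (I(d) = sqrt(d + 72) = sqrt(72 + d))
g/I(O*18) = -10164/sqrt(72 + 9*18) = -10164/sqrt(72 + 162) = -10164*sqrt(26)/78 = -1694*sqrt(26)/13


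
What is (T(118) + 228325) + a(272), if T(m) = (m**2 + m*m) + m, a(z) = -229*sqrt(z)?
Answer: 256291 - 916*sqrt(17) ≈ 2.5251e+5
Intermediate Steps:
T(m) = m + 2*m**2 (T(m) = (m**2 + m**2) + m = 2*m**2 + m = m + 2*m**2)
(T(118) + 228325) + a(272) = (118*(1 + 2*118) + 228325) - 916*sqrt(17) = (118*(1 + 236) + 228325) - 916*sqrt(17) = (118*237 + 228325) - 916*sqrt(17) = (27966 + 228325) - 916*sqrt(17) = 256291 - 916*sqrt(17)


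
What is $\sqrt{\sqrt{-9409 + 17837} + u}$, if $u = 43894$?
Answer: $\sqrt{43894 + 14 \sqrt{43}} \approx 209.73$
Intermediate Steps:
$\sqrt{\sqrt{-9409 + 17837} + u} = \sqrt{\sqrt{-9409 + 17837} + 43894} = \sqrt{\sqrt{8428} + 43894} = \sqrt{14 \sqrt{43} + 43894} = \sqrt{43894 + 14 \sqrt{43}}$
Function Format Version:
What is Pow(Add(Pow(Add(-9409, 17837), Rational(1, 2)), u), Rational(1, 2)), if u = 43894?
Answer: Pow(Add(43894, Mul(14, Pow(43, Rational(1, 2)))), Rational(1, 2)) ≈ 209.73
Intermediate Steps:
Pow(Add(Pow(Add(-9409, 17837), Rational(1, 2)), u), Rational(1, 2)) = Pow(Add(Pow(Add(-9409, 17837), Rational(1, 2)), 43894), Rational(1, 2)) = Pow(Add(Pow(8428, Rational(1, 2)), 43894), Rational(1, 2)) = Pow(Add(Mul(14, Pow(43, Rational(1, 2))), 43894), Rational(1, 2)) = Pow(Add(43894, Mul(14, Pow(43, Rational(1, 2)))), Rational(1, 2))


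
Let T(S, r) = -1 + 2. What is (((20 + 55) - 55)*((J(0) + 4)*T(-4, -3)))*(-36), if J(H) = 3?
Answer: -5040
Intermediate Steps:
T(S, r) = 1
(((20 + 55) - 55)*((J(0) + 4)*T(-4, -3)))*(-36) = (((20 + 55) - 55)*((3 + 4)*1))*(-36) = ((75 - 55)*(7*1))*(-36) = (20*7)*(-36) = 140*(-36) = -5040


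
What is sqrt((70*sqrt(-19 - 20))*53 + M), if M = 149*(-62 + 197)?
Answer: sqrt(20115 + 3710*I*sqrt(39)) ≈ 159.37 + 72.689*I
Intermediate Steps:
M = 20115 (M = 149*135 = 20115)
sqrt((70*sqrt(-19 - 20))*53 + M) = sqrt((70*sqrt(-19 - 20))*53 + 20115) = sqrt((70*sqrt(-39))*53 + 20115) = sqrt((70*(I*sqrt(39)))*53 + 20115) = sqrt((70*I*sqrt(39))*53 + 20115) = sqrt(3710*I*sqrt(39) + 20115) = sqrt(20115 + 3710*I*sqrt(39))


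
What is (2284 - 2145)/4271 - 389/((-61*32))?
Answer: 1932747/8336992 ≈ 0.23183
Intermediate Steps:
(2284 - 2145)/4271 - 389/((-61*32)) = 139*(1/4271) - 389/(-1952) = 139/4271 - 389*(-1/1952) = 139/4271 + 389/1952 = 1932747/8336992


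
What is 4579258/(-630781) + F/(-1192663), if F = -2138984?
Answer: -4112281117550/752309159803 ≈ -5.4662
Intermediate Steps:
4579258/(-630781) + F/(-1192663) = 4579258/(-630781) - 2138984/(-1192663) = 4579258*(-1/630781) - 2138984*(-1/1192663) = -4579258/630781 + 2138984/1192663 = -4112281117550/752309159803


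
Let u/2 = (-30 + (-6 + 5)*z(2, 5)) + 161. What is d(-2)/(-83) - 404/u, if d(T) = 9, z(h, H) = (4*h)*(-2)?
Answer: -18089/12201 ≈ -1.4826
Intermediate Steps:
z(h, H) = -8*h
u = 294 (u = 2*((-30 + (-6 + 5)*(-8*2)) + 161) = 2*((-30 - 1*(-16)) + 161) = 2*((-30 + 16) + 161) = 2*(-14 + 161) = 2*147 = 294)
d(-2)/(-83) - 404/u = 9/(-83) - 404/294 = 9*(-1/83) - 404*1/294 = -9/83 - 202/147 = -18089/12201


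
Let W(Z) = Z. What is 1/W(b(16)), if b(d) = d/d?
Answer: 1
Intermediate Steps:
b(d) = 1
1/W(b(16)) = 1/1 = 1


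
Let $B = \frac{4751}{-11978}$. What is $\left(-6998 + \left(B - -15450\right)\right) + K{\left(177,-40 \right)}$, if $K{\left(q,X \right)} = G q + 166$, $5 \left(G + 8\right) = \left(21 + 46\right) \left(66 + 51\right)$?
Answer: $\frac{17050814959}{59890} \approx 2.847 \cdot 10^{5}$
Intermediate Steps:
$B = - \frac{4751}{11978}$ ($B = 4751 \left(- \frac{1}{11978}\right) = - \frac{4751}{11978} \approx -0.39664$)
$G = \frac{7799}{5}$ ($G = -8 + \frac{\left(21 + 46\right) \left(66 + 51\right)}{5} = -8 + \frac{67 \cdot 117}{5} = -8 + \frac{1}{5} \cdot 7839 = -8 + \frac{7839}{5} = \frac{7799}{5} \approx 1559.8$)
$K{\left(q,X \right)} = 166 + \frac{7799 q}{5}$ ($K{\left(q,X \right)} = \frac{7799 q}{5} + 166 = 166 + \frac{7799 q}{5}$)
$\left(-6998 + \left(B - -15450\right)\right) + K{\left(177,-40 \right)} = \left(-6998 - - \frac{185055349}{11978}\right) + \left(166 + \frac{7799}{5} \cdot 177\right) = \left(-6998 + \left(- \frac{4751}{11978} + 15450\right)\right) + \left(166 + \frac{1380423}{5}\right) = \left(-6998 + \frac{185055349}{11978}\right) + \frac{1381253}{5} = \frac{101233305}{11978} + \frac{1381253}{5} = \frac{17050814959}{59890}$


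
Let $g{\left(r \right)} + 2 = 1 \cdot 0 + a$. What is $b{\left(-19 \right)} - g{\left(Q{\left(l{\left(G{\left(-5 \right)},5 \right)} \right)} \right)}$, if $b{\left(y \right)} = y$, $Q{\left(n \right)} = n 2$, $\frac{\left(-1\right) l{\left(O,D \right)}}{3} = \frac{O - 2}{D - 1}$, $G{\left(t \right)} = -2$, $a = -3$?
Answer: $-14$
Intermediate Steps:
$l{\left(O,D \right)} = - \frac{3 \left(-2 + O\right)}{-1 + D}$ ($l{\left(O,D \right)} = - 3 \frac{O - 2}{D - 1} = - 3 \frac{-2 + O}{-1 + D} = - \frac{3 \left(-2 + O\right)}{-1 + D}$)
$Q{\left(n \right)} = 2 n$
$g{\left(r \right)} = -5$ ($g{\left(r \right)} = -2 + \left(1 \cdot 0 - 3\right) = -2 + \left(0 - 3\right) = -2 - 3 = -5$)
$b{\left(-19 \right)} - g{\left(Q{\left(l{\left(G{\left(-5 \right)},5 \right)} \right)} \right)} = -19 - -5 = -19 + 5 = -14$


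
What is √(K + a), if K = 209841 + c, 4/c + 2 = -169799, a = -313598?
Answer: I*√2991561210940161/169801 ≈ 322.11*I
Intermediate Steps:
c = -4/169801 (c = 4/(-2 - 169799) = 4/(-169801) = 4*(-1/169801) = -4/169801 ≈ -2.3557e-5)
K = 35631211637/169801 (K = 209841 - 4/169801 = 35631211637/169801 ≈ 2.0984e+5)
√(K + a) = √(35631211637/169801 - 313598) = √(-17618042361/169801) = I*√2991561210940161/169801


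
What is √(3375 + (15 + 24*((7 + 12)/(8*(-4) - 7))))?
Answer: √570934/13 ≈ 58.123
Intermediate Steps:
√(3375 + (15 + 24*((7 + 12)/(8*(-4) - 7)))) = √(3375 + (15 + 24*(19/(-32 - 7)))) = √(3375 + (15 + 24*(19/(-39)))) = √(3375 + (15 + 24*(19*(-1/39)))) = √(3375 + (15 + 24*(-19/39))) = √(3375 + (15 - 152/13)) = √(3375 + 43/13) = √(43918/13) = √570934/13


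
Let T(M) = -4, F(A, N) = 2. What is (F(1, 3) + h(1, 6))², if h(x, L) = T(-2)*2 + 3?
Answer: 9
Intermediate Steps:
h(x, L) = -5 (h(x, L) = -4*2 + 3 = -8 + 3 = -5)
(F(1, 3) + h(1, 6))² = (2 - 5)² = (-3)² = 9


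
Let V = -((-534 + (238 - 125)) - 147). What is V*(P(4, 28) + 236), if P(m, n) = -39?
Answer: 111896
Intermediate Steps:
V = 568 (V = -((-534 + 113) - 147) = -(-421 - 147) = -1*(-568) = 568)
V*(P(4, 28) + 236) = 568*(-39 + 236) = 568*197 = 111896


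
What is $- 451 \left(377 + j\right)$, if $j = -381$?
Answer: $1804$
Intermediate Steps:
$- 451 \left(377 + j\right) = - 451 \left(377 - 381\right) = \left(-451\right) \left(-4\right) = 1804$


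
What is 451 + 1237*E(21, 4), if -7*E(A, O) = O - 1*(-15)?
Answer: -20346/7 ≈ -2906.6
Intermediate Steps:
E(A, O) = -15/7 - O/7 (E(A, O) = -(O - 1*(-15))/7 = -(O + 15)/7 = -(15 + O)/7 = -15/7 - O/7)
451 + 1237*E(21, 4) = 451 + 1237*(-15/7 - 1/7*4) = 451 + 1237*(-15/7 - 4/7) = 451 + 1237*(-19/7) = 451 - 23503/7 = -20346/7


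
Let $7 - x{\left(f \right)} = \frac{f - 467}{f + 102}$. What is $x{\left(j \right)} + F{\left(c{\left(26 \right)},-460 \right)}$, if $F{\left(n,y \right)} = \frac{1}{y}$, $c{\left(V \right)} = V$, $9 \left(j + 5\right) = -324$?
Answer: $\frac{430039}{28060} \approx 15.326$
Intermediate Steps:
$j = -41$ ($j = -5 + \frac{1}{9} \left(-324\right) = -5 - 36 = -41$)
$x{\left(f \right)} = 7 - \frac{-467 + f}{102 + f}$ ($x{\left(f \right)} = 7 - \frac{f - 467}{f + 102} = 7 - \frac{-467 + f}{102 + f}$)
$x{\left(j \right)} + F{\left(c{\left(26 \right)},-460 \right)} = \frac{1181 + 6 \left(-41\right)}{102 - 41} + \frac{1}{-460} = \frac{1181 - 246}{61} - \frac{1}{460} = \frac{1}{61} \cdot 935 - \frac{1}{460} = \frac{935}{61} - \frac{1}{460} = \frac{430039}{28060}$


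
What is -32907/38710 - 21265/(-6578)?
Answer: 21668068/9094085 ≈ 2.3827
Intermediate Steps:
-32907/38710 - 21265/(-6578) = -32907*1/38710 - 21265*(-1/6578) = -4701/5530 + 21265/6578 = 21668068/9094085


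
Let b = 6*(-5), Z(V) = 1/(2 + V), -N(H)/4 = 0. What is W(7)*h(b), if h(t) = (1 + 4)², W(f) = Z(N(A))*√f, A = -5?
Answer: 25*√7/2 ≈ 33.072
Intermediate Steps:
N(H) = 0 (N(H) = -4*0 = 0)
b = -30
W(f) = √f/2 (W(f) = √f/(2 + 0) = √f/2)
h(t) = 25 (h(t) = 5² = 25)
W(7)*h(b) = (√7/2)*25 = 25*√7/2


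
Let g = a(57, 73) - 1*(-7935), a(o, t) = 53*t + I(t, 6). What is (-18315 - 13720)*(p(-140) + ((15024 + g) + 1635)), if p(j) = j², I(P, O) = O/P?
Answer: -112398161175/73 ≈ -1.5397e+9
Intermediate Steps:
a(o, t) = 6/t + 53*t (a(o, t) = 53*t + 6/t = 6/t + 53*t)
g = 861698/73 (g = (6/73 + 53*73) - 1*(-7935) = (6*(1/73) + 3869) + 7935 = (6/73 + 3869) + 7935 = 282443/73 + 7935 = 861698/73 ≈ 11804.)
(-18315 - 13720)*(p(-140) + ((15024 + g) + 1635)) = (-18315 - 13720)*((-140)² + ((15024 + 861698/73) + 1635)) = -32035*(19600 + (1958450/73 + 1635)) = -32035*(19600 + 2077805/73) = -32035*3508605/73 = -112398161175/73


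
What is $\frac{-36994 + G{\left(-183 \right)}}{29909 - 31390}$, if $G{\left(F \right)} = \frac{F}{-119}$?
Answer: $\frac{4402103}{176239} \approx 24.978$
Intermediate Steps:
$G{\left(F \right)} = - \frac{F}{119}$ ($G{\left(F \right)} = F \left(- \frac{1}{119}\right) = - \frac{F}{119}$)
$\frac{-36994 + G{\left(-183 \right)}}{29909 - 31390} = \frac{-36994 - - \frac{183}{119}}{29909 - 31390} = \frac{-36994 + \frac{183}{119}}{-1481} = \left(- \frac{4402103}{119}\right) \left(- \frac{1}{1481}\right) = \frac{4402103}{176239}$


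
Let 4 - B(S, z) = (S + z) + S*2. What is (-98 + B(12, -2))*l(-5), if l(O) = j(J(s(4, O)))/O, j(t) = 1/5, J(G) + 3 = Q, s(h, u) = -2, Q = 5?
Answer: 128/25 ≈ 5.1200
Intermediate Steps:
J(G) = 2 (J(G) = -3 + 5 = 2)
B(S, z) = 4 - z - 3*S (B(S, z) = 4 - ((S + z) + S*2) = 4 - ((S + z) + 2*S) = 4 - (z + 3*S) = 4 + (-z - 3*S) = 4 - z - 3*S)
j(t) = 1/5
l(O) = 1/(5*O)
(-98 + B(12, -2))*l(-5) = (-98 + (4 - 1*(-2) - 3*12))*((1/5)/(-5)) = (-98 + (4 + 2 - 36))*((1/5)*(-1/5)) = (-98 - 30)*(-1/25) = -128*(-1/25) = 128/25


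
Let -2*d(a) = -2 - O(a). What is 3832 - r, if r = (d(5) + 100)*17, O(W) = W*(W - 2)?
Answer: 3975/2 ≈ 1987.5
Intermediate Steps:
O(W) = W*(-2 + W)
d(a) = 1 + a*(-2 + a)/2 (d(a) = -(-2 - a*(-2 + a))/2 = 1 + a*(-2 + a)/2)
r = 3689/2 (r = ((1 + (½)*5*(-2 + 5)) + 100)*17 = ((1 + (½)*5*3) + 100)*17 = ((1 + 15/2) + 100)*17 = (17/2 + 100)*17 = (217/2)*17 = 3689/2 ≈ 1844.5)
3832 - r = 3832 - 1*3689/2 = 3832 - 3689/2 = 3975/2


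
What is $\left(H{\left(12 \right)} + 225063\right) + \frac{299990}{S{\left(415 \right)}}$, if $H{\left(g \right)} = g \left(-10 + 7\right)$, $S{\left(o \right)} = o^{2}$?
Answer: $\frac{7751115013}{34445} \approx 2.2503 \cdot 10^{5}$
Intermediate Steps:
$H{\left(g \right)} = - 3 g$ ($H{\left(g \right)} = g \left(-3\right) = - 3 g$)
$\left(H{\left(12 \right)} + 225063\right) + \frac{299990}{S{\left(415 \right)}} = \left(\left(-3\right) 12 + 225063\right) + \frac{299990}{415^{2}} = \left(-36 + 225063\right) + \frac{299990}{172225} = 225027 + 299990 \cdot \frac{1}{172225} = 225027 + \frac{59998}{34445} = \frac{7751115013}{34445}$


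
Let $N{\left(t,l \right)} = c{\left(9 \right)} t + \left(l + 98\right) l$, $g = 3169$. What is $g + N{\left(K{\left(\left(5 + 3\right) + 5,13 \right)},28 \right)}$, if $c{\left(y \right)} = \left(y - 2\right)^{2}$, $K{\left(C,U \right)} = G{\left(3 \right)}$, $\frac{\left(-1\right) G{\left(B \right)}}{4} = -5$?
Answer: $7677$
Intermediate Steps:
$G{\left(B \right)} = 20$ ($G{\left(B \right)} = \left(-4\right) \left(-5\right) = 20$)
$K{\left(C,U \right)} = 20$
$c{\left(y \right)} = \left(-2 + y\right)^{2}$
$N{\left(t,l \right)} = 49 t + l \left(98 + l\right)$ ($N{\left(t,l \right)} = \left(-2 + 9\right)^{2} t + \left(l + 98\right) l = 7^{2} t + \left(98 + l\right) l = 49 t + l \left(98 + l\right)$)
$g + N{\left(K{\left(\left(5 + 3\right) + 5,13 \right)},28 \right)} = 3169 + \left(28^{2} + 49 \cdot 20 + 98 \cdot 28\right) = 3169 + \left(784 + 980 + 2744\right) = 3169 + 4508 = 7677$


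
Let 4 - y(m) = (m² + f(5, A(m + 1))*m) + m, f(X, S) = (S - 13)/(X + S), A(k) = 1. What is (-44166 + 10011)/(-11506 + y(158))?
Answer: 34155/36308 ≈ 0.94070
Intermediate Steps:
f(X, S) = (-13 + S)/(S + X)
y(m) = 4 + m - m² (y(m) = 4 - ((m² + ((-13 + 1)/(1 + 5))*m) + m) = 4 - ((m² + (-12/6)*m) + m) = 4 - ((m² + ((⅙)*(-12))*m) + m) = 4 - ((m² - 2*m) + m) = 4 - (m² - m) = 4 + (m - m²) = 4 + m - m²)
(-44166 + 10011)/(-11506 + y(158)) = (-44166 + 10011)/(-11506 + (4 + 158 - 1*158²)) = -34155/(-11506 + (4 + 158 - 1*24964)) = -34155/(-11506 + (4 + 158 - 24964)) = -34155/(-11506 - 24802) = -34155/(-36308) = -34155*(-1/36308) = 34155/36308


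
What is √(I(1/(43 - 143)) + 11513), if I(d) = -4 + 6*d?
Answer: √1150894/10 ≈ 107.28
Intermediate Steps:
√(I(1/(43 - 143)) + 11513) = √((-4 + 6/(43 - 143)) + 11513) = √((-4 + 6/(-100)) + 11513) = √((-4 + 6*(-1/100)) + 11513) = √((-4 - 3/50) + 11513) = √(-203/50 + 11513) = √(575447/50) = √1150894/10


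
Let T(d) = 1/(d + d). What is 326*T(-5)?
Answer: -163/5 ≈ -32.600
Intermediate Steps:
T(d) = 1/(2*d)
326*T(-5) = 326*((1/2)/(-5)) = 326*((1/2)*(-1/5)) = 326*(-1/10) = -163/5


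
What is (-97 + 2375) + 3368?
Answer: 5646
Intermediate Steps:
(-97 + 2375) + 3368 = 2278 + 3368 = 5646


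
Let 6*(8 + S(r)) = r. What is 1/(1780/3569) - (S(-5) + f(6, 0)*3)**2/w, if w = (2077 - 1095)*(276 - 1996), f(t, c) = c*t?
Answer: 10850980769/5411684160 ≈ 2.0051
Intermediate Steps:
S(r) = -8 + r/6
w = -1689040 (w = 982*(-1720) = -1689040)
1/(1780/3569) - (S(-5) + f(6, 0)*3)**2/w = 1/(1780/3569) - ((-8 + (1/6)*(-5)) + (0*6)*3)**2/(-1689040) = 1/(1780*(1/3569)) - ((-8 - 5/6) + 0*3)**2*(-1)/1689040 = 1/(1780/3569) - (-53/6 + 0)**2*(-1)/1689040 = 3569/1780 - (-53/6)**2*(-1)/1689040 = 3569/1780 - 2809*(-1)/(36*1689040) = 3569/1780 - 1*(-2809/60805440) = 3569/1780 + 2809/60805440 = 10850980769/5411684160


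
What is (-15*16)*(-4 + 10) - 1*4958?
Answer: -6398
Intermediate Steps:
(-15*16)*(-4 + 10) - 1*4958 = -240*6 - 4958 = -1440 - 4958 = -6398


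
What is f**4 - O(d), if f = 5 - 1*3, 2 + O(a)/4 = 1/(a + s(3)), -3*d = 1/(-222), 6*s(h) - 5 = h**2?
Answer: 34656/1555 ≈ 22.287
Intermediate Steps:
s(h) = 5/6 + h**2/6
d = 1/666 (d = -1/3/(-222) = -1/3*(-1/222) = 1/666 ≈ 0.0015015)
O(a) = -8 + 4/(7/3 + a) (O(a) = -8 + 4/(a + (5/6 + (1/6)*3**2)) = -8 + 4/(a + (5/6 + (1/6)*9)) = -8 + 4/(a + (5/6 + 3/2)) = -8 + 4/(a + 7/3) = -8 + 4/(7/3 + a))
f = 2 (f = 5 - 3 = 2)
f**4 - O(d) = 2**4 - 4*(-11 - 6*1/666)/(7 + 3*(1/666)) = 16 - 4*(-11 - 1/111)/(7 + 1/222) = 16 - 4*(-1222)/(1555/222*111) = 16 - 4*222*(-1222)/(1555*111) = 16 - 1*(-9776/1555) = 16 + 9776/1555 = 34656/1555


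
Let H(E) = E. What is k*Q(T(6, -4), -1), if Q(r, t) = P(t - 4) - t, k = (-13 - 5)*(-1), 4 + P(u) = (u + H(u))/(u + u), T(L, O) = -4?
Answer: -36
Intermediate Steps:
P(u) = -3 (P(u) = -4 + (u + u)/(u + u) = -4 + (2*u)/((2*u)) = -4 + (2*u)*(1/(2*u)) = -4 + 1 = -3)
k = 18 (k = -18*(-1) = 18)
Q(r, t) = -3 - t
k*Q(T(6, -4), -1) = 18*(-3 - 1*(-1)) = 18*(-3 + 1) = 18*(-2) = -36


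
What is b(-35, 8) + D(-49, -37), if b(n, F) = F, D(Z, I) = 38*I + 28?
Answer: -1370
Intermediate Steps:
D(Z, I) = 28 + 38*I
b(-35, 8) + D(-49, -37) = 8 + (28 + 38*(-37)) = 8 + (28 - 1406) = 8 - 1378 = -1370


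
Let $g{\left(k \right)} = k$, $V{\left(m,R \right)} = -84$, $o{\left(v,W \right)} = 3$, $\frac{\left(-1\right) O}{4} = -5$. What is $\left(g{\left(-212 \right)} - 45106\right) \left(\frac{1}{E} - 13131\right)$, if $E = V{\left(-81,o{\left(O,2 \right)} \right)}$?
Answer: $\frac{1190142395}{2} \approx 5.9507 \cdot 10^{8}$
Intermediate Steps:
$O = 20$ ($O = \left(-4\right) \left(-5\right) = 20$)
$E = -84$
$\left(g{\left(-212 \right)} - 45106\right) \left(\frac{1}{E} - 13131\right) = \left(-212 - 45106\right) \left(\frac{1}{-84} - 13131\right) = - 45318 \left(- \frac{1}{84} - 13131\right) = \left(-45318\right) \left(- \frac{1103005}{84}\right) = \frac{1190142395}{2}$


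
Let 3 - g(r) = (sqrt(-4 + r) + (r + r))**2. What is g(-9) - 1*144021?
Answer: -144329 + 36*I*sqrt(13) ≈ -1.4433e+5 + 129.8*I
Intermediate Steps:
g(r) = 3 - (sqrt(-4 + r) + 2*r)**2 (g(r) = 3 - (sqrt(-4 + r) + (r + r))**2 = 3 - (sqrt(-4 + r) + 2*r)**2)
g(-9) - 1*144021 = (3 - (sqrt(-4 - 9) + 2*(-9))**2) - 1*144021 = (3 - (sqrt(-13) - 18)**2) - 144021 = (3 - (I*sqrt(13) - 18)**2) - 144021 = (3 - (-18 + I*sqrt(13))**2) - 144021 = -144018 - (-18 + I*sqrt(13))**2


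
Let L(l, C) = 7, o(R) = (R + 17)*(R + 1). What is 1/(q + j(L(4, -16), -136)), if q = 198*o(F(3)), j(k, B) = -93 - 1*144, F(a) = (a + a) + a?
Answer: 1/51243 ≈ 1.9515e-5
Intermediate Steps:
F(a) = 3*a (F(a) = 2*a + a = 3*a)
o(R) = (1 + R)*(17 + R) (o(R) = (17 + R)*(1 + R) = (1 + R)*(17 + R))
j(k, B) = -237 (j(k, B) = -93 - 144 = -237)
q = 51480 (q = 198*(17 + (3*3)**2 + 18*(3*3)) = 198*(17 + 9**2 + 18*9) = 198*(17 + 81 + 162) = 198*260 = 51480)
1/(q + j(L(4, -16), -136)) = 1/(51480 - 237) = 1/51243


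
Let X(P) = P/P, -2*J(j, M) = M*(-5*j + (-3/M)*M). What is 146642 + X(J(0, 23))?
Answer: 146643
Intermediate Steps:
J(j, M) = -M*(-3 - 5*j)/2 (J(j, M) = -M*(-5*j + (-3/M)*M)/2 = -M*(-5*j - 3)/2 = -M*(-3 - 5*j)/2)
X(P) = 1
146642 + X(J(0, 23)) = 146642 + 1 = 146643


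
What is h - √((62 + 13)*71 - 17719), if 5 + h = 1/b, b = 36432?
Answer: -182159/36432 - I*√12394 ≈ -5.0 - 111.33*I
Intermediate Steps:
h = -182159/36432 (h = -5 + 1/36432 = -182159/36432 ≈ -5.0000)
h - √((62 + 13)*71 - 17719) = -182159/36432 - √((62 + 13)*71 - 17719) = -182159/36432 - √(75*71 - 17719) = -182159/36432 - √(5325 - 17719) = -182159/36432 - √(-12394) = -182159/36432 - I*√12394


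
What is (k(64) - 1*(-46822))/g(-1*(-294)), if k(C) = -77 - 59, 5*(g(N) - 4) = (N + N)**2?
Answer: 116715/172882 ≈ 0.67511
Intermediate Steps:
g(N) = 4 + 4*N**2/5 (g(N) = 4 + (N + N)**2/5 = 4 + (2*N)**2/5 = 4 + (4*N**2)/5 = 4 + 4*N**2/5)
k(C) = -136
(k(64) - 1*(-46822))/g(-1*(-294)) = (-136 - 1*(-46822))/(4 + 4*(-1*(-294))**2/5) = (-136 + 46822)/(4 + (4/5)*294**2) = 46686/(4 + (4/5)*86436) = 46686/(4 + 345744/5) = 46686/(345764/5) = 46686*(5/345764) = 116715/172882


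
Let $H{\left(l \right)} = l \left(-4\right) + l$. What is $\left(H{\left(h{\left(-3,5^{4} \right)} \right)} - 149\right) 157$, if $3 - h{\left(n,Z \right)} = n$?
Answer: $-26219$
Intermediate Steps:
$h{\left(n,Z \right)} = 3 - n$
$H{\left(l \right)} = - 3 l$ ($H{\left(l \right)} = - 4 l + l = - 3 l$)
$\left(H{\left(h{\left(-3,5^{4} \right)} \right)} - 149\right) 157 = \left(- 3 \left(3 - -3\right) - 149\right) 157 = \left(- 3 \left(3 + 3\right) - 149\right) 157 = \left(\left(-3\right) 6 - 149\right) 157 = \left(-18 - 149\right) 157 = \left(-167\right) 157 = -26219$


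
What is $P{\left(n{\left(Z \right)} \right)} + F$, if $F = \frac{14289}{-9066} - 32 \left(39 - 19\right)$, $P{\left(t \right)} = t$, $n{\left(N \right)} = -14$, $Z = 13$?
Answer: $- \frac{1981151}{3022} \approx -655.58$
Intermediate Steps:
$F = - \frac{1938843}{3022}$ ($F = 14289 \left(- \frac{1}{9066}\right) - 640 = - \frac{4763}{3022} - 640 = - \frac{1938843}{3022} \approx -641.58$)
$P{\left(n{\left(Z \right)} \right)} + F = -14 - \frac{1938843}{3022} = - \frac{1981151}{3022}$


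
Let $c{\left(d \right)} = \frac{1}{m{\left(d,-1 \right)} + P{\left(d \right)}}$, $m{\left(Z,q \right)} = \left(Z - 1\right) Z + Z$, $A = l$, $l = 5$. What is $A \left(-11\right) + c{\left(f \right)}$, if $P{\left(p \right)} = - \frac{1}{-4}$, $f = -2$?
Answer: $- \frac{931}{17} \approx -54.765$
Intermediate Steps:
$A = 5$
$m{\left(Z,q \right)} = Z + Z \left(-1 + Z\right)$ ($m{\left(Z,q \right)} = \left(-1 + Z\right) Z + Z = Z \left(-1 + Z\right) + Z = Z + Z \left(-1 + Z\right)$)
$P{\left(p \right)} = \frac{1}{4}$ ($P{\left(p \right)} = \left(-1\right) \left(- \frac{1}{4}\right) = \frac{1}{4}$)
$c{\left(d \right)} = \frac{1}{\frac{1}{4} + d^{2}}$ ($c{\left(d \right)} = \frac{1}{d^{2} + \frac{1}{4}} = \frac{1}{\frac{1}{4} + d^{2}}$)
$A \left(-11\right) + c{\left(f \right)} = 5 \left(-11\right) + \frac{4}{1 + 4 \left(-2\right)^{2}} = -55 + \frac{4}{1 + 4 \cdot 4} = -55 + \frac{4}{1 + 16} = -55 + \frac{4}{17} = - \frac{931}{17}$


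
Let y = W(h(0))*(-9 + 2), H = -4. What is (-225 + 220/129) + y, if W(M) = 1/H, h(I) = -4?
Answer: -114317/516 ≈ -221.54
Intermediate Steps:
W(M) = -¼ (W(M) = 1/(-4) = -¼)
y = 7/4 (y = -(-9 + 2)/4 = -¼*(-7) = 7/4 ≈ 1.7500)
(-225 + 220/129) + y = (-225 + 220/129) + 7/4 = -28805/129 + 7/4 = -114317/516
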